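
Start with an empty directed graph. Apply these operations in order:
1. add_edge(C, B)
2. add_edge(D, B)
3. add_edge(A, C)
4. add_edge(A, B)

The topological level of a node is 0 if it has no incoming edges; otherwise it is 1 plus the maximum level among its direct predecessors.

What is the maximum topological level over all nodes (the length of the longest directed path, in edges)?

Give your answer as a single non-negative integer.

Answer: 2

Derivation:
Op 1: add_edge(C, B). Edges now: 1
Op 2: add_edge(D, B). Edges now: 2
Op 3: add_edge(A, C). Edges now: 3
Op 4: add_edge(A, B). Edges now: 4
Compute levels (Kahn BFS):
  sources (in-degree 0): A, D
  process A: level=0
    A->B: in-degree(B)=2, level(B)>=1
    A->C: in-degree(C)=0, level(C)=1, enqueue
  process D: level=0
    D->B: in-degree(B)=1, level(B)>=1
  process C: level=1
    C->B: in-degree(B)=0, level(B)=2, enqueue
  process B: level=2
All levels: A:0, B:2, C:1, D:0
max level = 2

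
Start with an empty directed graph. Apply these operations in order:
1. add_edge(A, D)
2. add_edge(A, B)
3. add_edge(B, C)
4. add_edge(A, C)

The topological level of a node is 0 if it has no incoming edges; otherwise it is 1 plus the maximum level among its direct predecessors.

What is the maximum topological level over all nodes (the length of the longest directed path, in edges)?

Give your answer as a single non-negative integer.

Op 1: add_edge(A, D). Edges now: 1
Op 2: add_edge(A, B). Edges now: 2
Op 3: add_edge(B, C). Edges now: 3
Op 4: add_edge(A, C). Edges now: 4
Compute levels (Kahn BFS):
  sources (in-degree 0): A
  process A: level=0
    A->B: in-degree(B)=0, level(B)=1, enqueue
    A->C: in-degree(C)=1, level(C)>=1
    A->D: in-degree(D)=0, level(D)=1, enqueue
  process B: level=1
    B->C: in-degree(C)=0, level(C)=2, enqueue
  process D: level=1
  process C: level=2
All levels: A:0, B:1, C:2, D:1
max level = 2

Answer: 2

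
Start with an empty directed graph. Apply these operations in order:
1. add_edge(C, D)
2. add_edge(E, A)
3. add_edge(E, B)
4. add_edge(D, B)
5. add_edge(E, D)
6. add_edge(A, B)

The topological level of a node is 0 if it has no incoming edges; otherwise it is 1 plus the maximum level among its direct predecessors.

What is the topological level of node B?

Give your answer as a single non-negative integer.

Answer: 2

Derivation:
Op 1: add_edge(C, D). Edges now: 1
Op 2: add_edge(E, A). Edges now: 2
Op 3: add_edge(E, B). Edges now: 3
Op 4: add_edge(D, B). Edges now: 4
Op 5: add_edge(E, D). Edges now: 5
Op 6: add_edge(A, B). Edges now: 6
Compute levels (Kahn BFS):
  sources (in-degree 0): C, E
  process C: level=0
    C->D: in-degree(D)=1, level(D)>=1
  process E: level=0
    E->A: in-degree(A)=0, level(A)=1, enqueue
    E->B: in-degree(B)=2, level(B)>=1
    E->D: in-degree(D)=0, level(D)=1, enqueue
  process A: level=1
    A->B: in-degree(B)=1, level(B)>=2
  process D: level=1
    D->B: in-degree(B)=0, level(B)=2, enqueue
  process B: level=2
All levels: A:1, B:2, C:0, D:1, E:0
level(B) = 2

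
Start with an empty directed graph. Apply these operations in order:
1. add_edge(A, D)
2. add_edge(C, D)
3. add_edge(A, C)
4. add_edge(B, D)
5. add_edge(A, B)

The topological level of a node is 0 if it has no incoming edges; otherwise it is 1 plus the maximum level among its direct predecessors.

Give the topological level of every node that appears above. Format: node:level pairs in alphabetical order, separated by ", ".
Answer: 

Answer: A:0, B:1, C:1, D:2

Derivation:
Op 1: add_edge(A, D). Edges now: 1
Op 2: add_edge(C, D). Edges now: 2
Op 3: add_edge(A, C). Edges now: 3
Op 4: add_edge(B, D). Edges now: 4
Op 5: add_edge(A, B). Edges now: 5
Compute levels (Kahn BFS):
  sources (in-degree 0): A
  process A: level=0
    A->B: in-degree(B)=0, level(B)=1, enqueue
    A->C: in-degree(C)=0, level(C)=1, enqueue
    A->D: in-degree(D)=2, level(D)>=1
  process B: level=1
    B->D: in-degree(D)=1, level(D)>=2
  process C: level=1
    C->D: in-degree(D)=0, level(D)=2, enqueue
  process D: level=2
All levels: A:0, B:1, C:1, D:2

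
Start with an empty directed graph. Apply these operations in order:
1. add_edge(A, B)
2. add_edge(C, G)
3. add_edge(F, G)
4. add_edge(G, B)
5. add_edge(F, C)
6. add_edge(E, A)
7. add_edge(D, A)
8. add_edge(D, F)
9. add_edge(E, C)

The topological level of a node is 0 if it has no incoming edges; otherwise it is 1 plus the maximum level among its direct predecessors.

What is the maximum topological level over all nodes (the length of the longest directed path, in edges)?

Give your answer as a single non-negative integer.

Op 1: add_edge(A, B). Edges now: 1
Op 2: add_edge(C, G). Edges now: 2
Op 3: add_edge(F, G). Edges now: 3
Op 4: add_edge(G, B). Edges now: 4
Op 5: add_edge(F, C). Edges now: 5
Op 6: add_edge(E, A). Edges now: 6
Op 7: add_edge(D, A). Edges now: 7
Op 8: add_edge(D, F). Edges now: 8
Op 9: add_edge(E, C). Edges now: 9
Compute levels (Kahn BFS):
  sources (in-degree 0): D, E
  process D: level=0
    D->A: in-degree(A)=1, level(A)>=1
    D->F: in-degree(F)=0, level(F)=1, enqueue
  process E: level=0
    E->A: in-degree(A)=0, level(A)=1, enqueue
    E->C: in-degree(C)=1, level(C)>=1
  process F: level=1
    F->C: in-degree(C)=0, level(C)=2, enqueue
    F->G: in-degree(G)=1, level(G)>=2
  process A: level=1
    A->B: in-degree(B)=1, level(B)>=2
  process C: level=2
    C->G: in-degree(G)=0, level(G)=3, enqueue
  process G: level=3
    G->B: in-degree(B)=0, level(B)=4, enqueue
  process B: level=4
All levels: A:1, B:4, C:2, D:0, E:0, F:1, G:3
max level = 4

Answer: 4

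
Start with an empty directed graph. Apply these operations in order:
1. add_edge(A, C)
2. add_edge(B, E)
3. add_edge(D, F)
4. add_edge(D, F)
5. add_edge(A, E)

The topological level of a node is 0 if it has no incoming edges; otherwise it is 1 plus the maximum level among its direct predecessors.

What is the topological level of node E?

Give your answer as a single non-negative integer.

Answer: 1

Derivation:
Op 1: add_edge(A, C). Edges now: 1
Op 2: add_edge(B, E). Edges now: 2
Op 3: add_edge(D, F). Edges now: 3
Op 4: add_edge(D, F) (duplicate, no change). Edges now: 3
Op 5: add_edge(A, E). Edges now: 4
Compute levels (Kahn BFS):
  sources (in-degree 0): A, B, D
  process A: level=0
    A->C: in-degree(C)=0, level(C)=1, enqueue
    A->E: in-degree(E)=1, level(E)>=1
  process B: level=0
    B->E: in-degree(E)=0, level(E)=1, enqueue
  process D: level=0
    D->F: in-degree(F)=0, level(F)=1, enqueue
  process C: level=1
  process E: level=1
  process F: level=1
All levels: A:0, B:0, C:1, D:0, E:1, F:1
level(E) = 1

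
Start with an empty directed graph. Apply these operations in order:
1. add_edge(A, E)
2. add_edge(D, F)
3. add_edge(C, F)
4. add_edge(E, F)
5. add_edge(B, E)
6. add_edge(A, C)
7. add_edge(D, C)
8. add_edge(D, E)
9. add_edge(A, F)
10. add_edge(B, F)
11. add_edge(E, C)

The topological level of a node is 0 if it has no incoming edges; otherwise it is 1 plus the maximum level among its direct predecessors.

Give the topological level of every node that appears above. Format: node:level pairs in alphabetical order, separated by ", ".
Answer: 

Answer: A:0, B:0, C:2, D:0, E:1, F:3

Derivation:
Op 1: add_edge(A, E). Edges now: 1
Op 2: add_edge(D, F). Edges now: 2
Op 3: add_edge(C, F). Edges now: 3
Op 4: add_edge(E, F). Edges now: 4
Op 5: add_edge(B, E). Edges now: 5
Op 6: add_edge(A, C). Edges now: 6
Op 7: add_edge(D, C). Edges now: 7
Op 8: add_edge(D, E). Edges now: 8
Op 9: add_edge(A, F). Edges now: 9
Op 10: add_edge(B, F). Edges now: 10
Op 11: add_edge(E, C). Edges now: 11
Compute levels (Kahn BFS):
  sources (in-degree 0): A, B, D
  process A: level=0
    A->C: in-degree(C)=2, level(C)>=1
    A->E: in-degree(E)=2, level(E)>=1
    A->F: in-degree(F)=4, level(F)>=1
  process B: level=0
    B->E: in-degree(E)=1, level(E)>=1
    B->F: in-degree(F)=3, level(F)>=1
  process D: level=0
    D->C: in-degree(C)=1, level(C)>=1
    D->E: in-degree(E)=0, level(E)=1, enqueue
    D->F: in-degree(F)=2, level(F)>=1
  process E: level=1
    E->C: in-degree(C)=0, level(C)=2, enqueue
    E->F: in-degree(F)=1, level(F)>=2
  process C: level=2
    C->F: in-degree(F)=0, level(F)=3, enqueue
  process F: level=3
All levels: A:0, B:0, C:2, D:0, E:1, F:3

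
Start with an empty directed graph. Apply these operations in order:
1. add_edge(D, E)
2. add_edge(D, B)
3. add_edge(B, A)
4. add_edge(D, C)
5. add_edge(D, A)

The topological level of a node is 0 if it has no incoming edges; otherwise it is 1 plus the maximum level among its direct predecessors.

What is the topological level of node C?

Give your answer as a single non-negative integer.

Op 1: add_edge(D, E). Edges now: 1
Op 2: add_edge(D, B). Edges now: 2
Op 3: add_edge(B, A). Edges now: 3
Op 4: add_edge(D, C). Edges now: 4
Op 5: add_edge(D, A). Edges now: 5
Compute levels (Kahn BFS):
  sources (in-degree 0): D
  process D: level=0
    D->A: in-degree(A)=1, level(A)>=1
    D->B: in-degree(B)=0, level(B)=1, enqueue
    D->C: in-degree(C)=0, level(C)=1, enqueue
    D->E: in-degree(E)=0, level(E)=1, enqueue
  process B: level=1
    B->A: in-degree(A)=0, level(A)=2, enqueue
  process C: level=1
  process E: level=1
  process A: level=2
All levels: A:2, B:1, C:1, D:0, E:1
level(C) = 1

Answer: 1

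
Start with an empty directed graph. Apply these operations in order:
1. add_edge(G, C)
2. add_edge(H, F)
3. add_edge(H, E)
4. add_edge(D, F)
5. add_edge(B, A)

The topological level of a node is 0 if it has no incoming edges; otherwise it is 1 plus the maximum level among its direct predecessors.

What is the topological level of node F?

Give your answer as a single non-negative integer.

Answer: 1

Derivation:
Op 1: add_edge(G, C). Edges now: 1
Op 2: add_edge(H, F). Edges now: 2
Op 3: add_edge(H, E). Edges now: 3
Op 4: add_edge(D, F). Edges now: 4
Op 5: add_edge(B, A). Edges now: 5
Compute levels (Kahn BFS):
  sources (in-degree 0): B, D, G, H
  process B: level=0
    B->A: in-degree(A)=0, level(A)=1, enqueue
  process D: level=0
    D->F: in-degree(F)=1, level(F)>=1
  process G: level=0
    G->C: in-degree(C)=0, level(C)=1, enqueue
  process H: level=0
    H->E: in-degree(E)=0, level(E)=1, enqueue
    H->F: in-degree(F)=0, level(F)=1, enqueue
  process A: level=1
  process C: level=1
  process E: level=1
  process F: level=1
All levels: A:1, B:0, C:1, D:0, E:1, F:1, G:0, H:0
level(F) = 1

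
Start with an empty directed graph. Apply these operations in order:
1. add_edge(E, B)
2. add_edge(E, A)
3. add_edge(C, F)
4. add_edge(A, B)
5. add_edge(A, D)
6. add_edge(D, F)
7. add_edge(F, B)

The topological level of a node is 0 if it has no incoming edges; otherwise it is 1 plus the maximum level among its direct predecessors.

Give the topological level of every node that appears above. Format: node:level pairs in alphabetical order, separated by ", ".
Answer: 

Op 1: add_edge(E, B). Edges now: 1
Op 2: add_edge(E, A). Edges now: 2
Op 3: add_edge(C, F). Edges now: 3
Op 4: add_edge(A, B). Edges now: 4
Op 5: add_edge(A, D). Edges now: 5
Op 6: add_edge(D, F). Edges now: 6
Op 7: add_edge(F, B). Edges now: 7
Compute levels (Kahn BFS):
  sources (in-degree 0): C, E
  process C: level=0
    C->F: in-degree(F)=1, level(F)>=1
  process E: level=0
    E->A: in-degree(A)=0, level(A)=1, enqueue
    E->B: in-degree(B)=2, level(B)>=1
  process A: level=1
    A->B: in-degree(B)=1, level(B)>=2
    A->D: in-degree(D)=0, level(D)=2, enqueue
  process D: level=2
    D->F: in-degree(F)=0, level(F)=3, enqueue
  process F: level=3
    F->B: in-degree(B)=0, level(B)=4, enqueue
  process B: level=4
All levels: A:1, B:4, C:0, D:2, E:0, F:3

Answer: A:1, B:4, C:0, D:2, E:0, F:3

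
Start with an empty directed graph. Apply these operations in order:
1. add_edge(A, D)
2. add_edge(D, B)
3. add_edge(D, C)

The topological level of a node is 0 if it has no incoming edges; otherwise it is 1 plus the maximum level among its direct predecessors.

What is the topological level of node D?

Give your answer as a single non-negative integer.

Op 1: add_edge(A, D). Edges now: 1
Op 2: add_edge(D, B). Edges now: 2
Op 3: add_edge(D, C). Edges now: 3
Compute levels (Kahn BFS):
  sources (in-degree 0): A
  process A: level=0
    A->D: in-degree(D)=0, level(D)=1, enqueue
  process D: level=1
    D->B: in-degree(B)=0, level(B)=2, enqueue
    D->C: in-degree(C)=0, level(C)=2, enqueue
  process B: level=2
  process C: level=2
All levels: A:0, B:2, C:2, D:1
level(D) = 1

Answer: 1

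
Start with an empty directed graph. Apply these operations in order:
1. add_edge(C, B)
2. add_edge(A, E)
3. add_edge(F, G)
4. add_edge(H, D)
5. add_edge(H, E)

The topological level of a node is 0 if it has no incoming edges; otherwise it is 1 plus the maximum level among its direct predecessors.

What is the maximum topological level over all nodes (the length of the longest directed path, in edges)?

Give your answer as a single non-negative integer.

Answer: 1

Derivation:
Op 1: add_edge(C, B). Edges now: 1
Op 2: add_edge(A, E). Edges now: 2
Op 3: add_edge(F, G). Edges now: 3
Op 4: add_edge(H, D). Edges now: 4
Op 5: add_edge(H, E). Edges now: 5
Compute levels (Kahn BFS):
  sources (in-degree 0): A, C, F, H
  process A: level=0
    A->E: in-degree(E)=1, level(E)>=1
  process C: level=0
    C->B: in-degree(B)=0, level(B)=1, enqueue
  process F: level=0
    F->G: in-degree(G)=0, level(G)=1, enqueue
  process H: level=0
    H->D: in-degree(D)=0, level(D)=1, enqueue
    H->E: in-degree(E)=0, level(E)=1, enqueue
  process B: level=1
  process G: level=1
  process D: level=1
  process E: level=1
All levels: A:0, B:1, C:0, D:1, E:1, F:0, G:1, H:0
max level = 1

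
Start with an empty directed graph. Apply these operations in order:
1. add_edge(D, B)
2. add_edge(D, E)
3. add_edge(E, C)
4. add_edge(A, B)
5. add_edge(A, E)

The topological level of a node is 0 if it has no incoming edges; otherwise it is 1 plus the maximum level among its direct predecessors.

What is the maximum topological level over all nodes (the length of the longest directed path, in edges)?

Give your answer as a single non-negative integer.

Op 1: add_edge(D, B). Edges now: 1
Op 2: add_edge(D, E). Edges now: 2
Op 3: add_edge(E, C). Edges now: 3
Op 4: add_edge(A, B). Edges now: 4
Op 5: add_edge(A, E). Edges now: 5
Compute levels (Kahn BFS):
  sources (in-degree 0): A, D
  process A: level=0
    A->B: in-degree(B)=1, level(B)>=1
    A->E: in-degree(E)=1, level(E)>=1
  process D: level=0
    D->B: in-degree(B)=0, level(B)=1, enqueue
    D->E: in-degree(E)=0, level(E)=1, enqueue
  process B: level=1
  process E: level=1
    E->C: in-degree(C)=0, level(C)=2, enqueue
  process C: level=2
All levels: A:0, B:1, C:2, D:0, E:1
max level = 2

Answer: 2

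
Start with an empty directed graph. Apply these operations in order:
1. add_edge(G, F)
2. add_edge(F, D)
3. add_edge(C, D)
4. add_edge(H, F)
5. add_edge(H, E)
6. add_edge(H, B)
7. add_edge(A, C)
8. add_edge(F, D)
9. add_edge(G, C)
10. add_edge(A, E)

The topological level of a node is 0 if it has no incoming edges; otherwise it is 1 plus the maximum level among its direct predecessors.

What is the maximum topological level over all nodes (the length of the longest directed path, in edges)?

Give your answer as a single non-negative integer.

Answer: 2

Derivation:
Op 1: add_edge(G, F). Edges now: 1
Op 2: add_edge(F, D). Edges now: 2
Op 3: add_edge(C, D). Edges now: 3
Op 4: add_edge(H, F). Edges now: 4
Op 5: add_edge(H, E). Edges now: 5
Op 6: add_edge(H, B). Edges now: 6
Op 7: add_edge(A, C). Edges now: 7
Op 8: add_edge(F, D) (duplicate, no change). Edges now: 7
Op 9: add_edge(G, C). Edges now: 8
Op 10: add_edge(A, E). Edges now: 9
Compute levels (Kahn BFS):
  sources (in-degree 0): A, G, H
  process A: level=0
    A->C: in-degree(C)=1, level(C)>=1
    A->E: in-degree(E)=1, level(E)>=1
  process G: level=0
    G->C: in-degree(C)=0, level(C)=1, enqueue
    G->F: in-degree(F)=1, level(F)>=1
  process H: level=0
    H->B: in-degree(B)=0, level(B)=1, enqueue
    H->E: in-degree(E)=0, level(E)=1, enqueue
    H->F: in-degree(F)=0, level(F)=1, enqueue
  process C: level=1
    C->D: in-degree(D)=1, level(D)>=2
  process B: level=1
  process E: level=1
  process F: level=1
    F->D: in-degree(D)=0, level(D)=2, enqueue
  process D: level=2
All levels: A:0, B:1, C:1, D:2, E:1, F:1, G:0, H:0
max level = 2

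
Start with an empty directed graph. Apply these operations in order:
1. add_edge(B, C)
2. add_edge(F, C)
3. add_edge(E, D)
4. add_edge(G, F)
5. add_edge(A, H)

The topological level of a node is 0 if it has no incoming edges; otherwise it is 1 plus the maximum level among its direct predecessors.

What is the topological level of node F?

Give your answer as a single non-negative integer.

Op 1: add_edge(B, C). Edges now: 1
Op 2: add_edge(F, C). Edges now: 2
Op 3: add_edge(E, D). Edges now: 3
Op 4: add_edge(G, F). Edges now: 4
Op 5: add_edge(A, H). Edges now: 5
Compute levels (Kahn BFS):
  sources (in-degree 0): A, B, E, G
  process A: level=0
    A->H: in-degree(H)=0, level(H)=1, enqueue
  process B: level=0
    B->C: in-degree(C)=1, level(C)>=1
  process E: level=0
    E->D: in-degree(D)=0, level(D)=1, enqueue
  process G: level=0
    G->F: in-degree(F)=0, level(F)=1, enqueue
  process H: level=1
  process D: level=1
  process F: level=1
    F->C: in-degree(C)=0, level(C)=2, enqueue
  process C: level=2
All levels: A:0, B:0, C:2, D:1, E:0, F:1, G:0, H:1
level(F) = 1

Answer: 1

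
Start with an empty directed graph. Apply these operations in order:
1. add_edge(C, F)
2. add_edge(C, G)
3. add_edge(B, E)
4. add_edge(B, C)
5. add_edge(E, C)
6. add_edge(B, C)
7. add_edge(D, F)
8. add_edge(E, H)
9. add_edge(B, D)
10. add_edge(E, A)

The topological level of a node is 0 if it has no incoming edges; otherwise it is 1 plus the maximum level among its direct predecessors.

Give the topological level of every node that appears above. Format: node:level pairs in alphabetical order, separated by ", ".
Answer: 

Answer: A:2, B:0, C:2, D:1, E:1, F:3, G:3, H:2

Derivation:
Op 1: add_edge(C, F). Edges now: 1
Op 2: add_edge(C, G). Edges now: 2
Op 3: add_edge(B, E). Edges now: 3
Op 4: add_edge(B, C). Edges now: 4
Op 5: add_edge(E, C). Edges now: 5
Op 6: add_edge(B, C) (duplicate, no change). Edges now: 5
Op 7: add_edge(D, F). Edges now: 6
Op 8: add_edge(E, H). Edges now: 7
Op 9: add_edge(B, D). Edges now: 8
Op 10: add_edge(E, A). Edges now: 9
Compute levels (Kahn BFS):
  sources (in-degree 0): B
  process B: level=0
    B->C: in-degree(C)=1, level(C)>=1
    B->D: in-degree(D)=0, level(D)=1, enqueue
    B->E: in-degree(E)=0, level(E)=1, enqueue
  process D: level=1
    D->F: in-degree(F)=1, level(F)>=2
  process E: level=1
    E->A: in-degree(A)=0, level(A)=2, enqueue
    E->C: in-degree(C)=0, level(C)=2, enqueue
    E->H: in-degree(H)=0, level(H)=2, enqueue
  process A: level=2
  process C: level=2
    C->F: in-degree(F)=0, level(F)=3, enqueue
    C->G: in-degree(G)=0, level(G)=3, enqueue
  process H: level=2
  process F: level=3
  process G: level=3
All levels: A:2, B:0, C:2, D:1, E:1, F:3, G:3, H:2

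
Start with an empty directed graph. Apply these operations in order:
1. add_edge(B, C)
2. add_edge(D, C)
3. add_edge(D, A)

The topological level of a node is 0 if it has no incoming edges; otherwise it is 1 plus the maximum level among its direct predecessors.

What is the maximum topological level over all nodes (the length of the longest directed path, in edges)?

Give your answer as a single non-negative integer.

Answer: 1

Derivation:
Op 1: add_edge(B, C). Edges now: 1
Op 2: add_edge(D, C). Edges now: 2
Op 3: add_edge(D, A). Edges now: 3
Compute levels (Kahn BFS):
  sources (in-degree 0): B, D
  process B: level=0
    B->C: in-degree(C)=1, level(C)>=1
  process D: level=0
    D->A: in-degree(A)=0, level(A)=1, enqueue
    D->C: in-degree(C)=0, level(C)=1, enqueue
  process A: level=1
  process C: level=1
All levels: A:1, B:0, C:1, D:0
max level = 1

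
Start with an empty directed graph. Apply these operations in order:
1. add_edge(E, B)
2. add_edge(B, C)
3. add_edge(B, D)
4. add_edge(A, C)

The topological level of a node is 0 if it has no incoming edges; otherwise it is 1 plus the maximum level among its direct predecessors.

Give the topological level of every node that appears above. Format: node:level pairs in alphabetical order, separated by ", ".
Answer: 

Answer: A:0, B:1, C:2, D:2, E:0

Derivation:
Op 1: add_edge(E, B). Edges now: 1
Op 2: add_edge(B, C). Edges now: 2
Op 3: add_edge(B, D). Edges now: 3
Op 4: add_edge(A, C). Edges now: 4
Compute levels (Kahn BFS):
  sources (in-degree 0): A, E
  process A: level=0
    A->C: in-degree(C)=1, level(C)>=1
  process E: level=0
    E->B: in-degree(B)=0, level(B)=1, enqueue
  process B: level=1
    B->C: in-degree(C)=0, level(C)=2, enqueue
    B->D: in-degree(D)=0, level(D)=2, enqueue
  process C: level=2
  process D: level=2
All levels: A:0, B:1, C:2, D:2, E:0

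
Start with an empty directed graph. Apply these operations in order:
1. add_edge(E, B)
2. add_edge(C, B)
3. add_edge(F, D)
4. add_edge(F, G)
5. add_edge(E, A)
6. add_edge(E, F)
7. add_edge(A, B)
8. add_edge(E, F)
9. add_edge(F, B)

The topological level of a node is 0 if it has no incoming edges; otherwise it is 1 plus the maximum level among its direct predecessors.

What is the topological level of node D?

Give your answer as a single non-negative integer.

Answer: 2

Derivation:
Op 1: add_edge(E, B). Edges now: 1
Op 2: add_edge(C, B). Edges now: 2
Op 3: add_edge(F, D). Edges now: 3
Op 4: add_edge(F, G). Edges now: 4
Op 5: add_edge(E, A). Edges now: 5
Op 6: add_edge(E, F). Edges now: 6
Op 7: add_edge(A, B). Edges now: 7
Op 8: add_edge(E, F) (duplicate, no change). Edges now: 7
Op 9: add_edge(F, B). Edges now: 8
Compute levels (Kahn BFS):
  sources (in-degree 0): C, E
  process C: level=0
    C->B: in-degree(B)=3, level(B)>=1
  process E: level=0
    E->A: in-degree(A)=0, level(A)=1, enqueue
    E->B: in-degree(B)=2, level(B)>=1
    E->F: in-degree(F)=0, level(F)=1, enqueue
  process A: level=1
    A->B: in-degree(B)=1, level(B)>=2
  process F: level=1
    F->B: in-degree(B)=0, level(B)=2, enqueue
    F->D: in-degree(D)=0, level(D)=2, enqueue
    F->G: in-degree(G)=0, level(G)=2, enqueue
  process B: level=2
  process D: level=2
  process G: level=2
All levels: A:1, B:2, C:0, D:2, E:0, F:1, G:2
level(D) = 2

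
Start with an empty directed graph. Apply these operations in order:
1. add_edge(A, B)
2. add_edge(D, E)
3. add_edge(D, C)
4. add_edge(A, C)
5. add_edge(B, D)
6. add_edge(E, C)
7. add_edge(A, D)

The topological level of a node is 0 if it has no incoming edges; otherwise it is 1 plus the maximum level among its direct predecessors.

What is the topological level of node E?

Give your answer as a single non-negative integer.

Op 1: add_edge(A, B). Edges now: 1
Op 2: add_edge(D, E). Edges now: 2
Op 3: add_edge(D, C). Edges now: 3
Op 4: add_edge(A, C). Edges now: 4
Op 5: add_edge(B, D). Edges now: 5
Op 6: add_edge(E, C). Edges now: 6
Op 7: add_edge(A, D). Edges now: 7
Compute levels (Kahn BFS):
  sources (in-degree 0): A
  process A: level=0
    A->B: in-degree(B)=0, level(B)=1, enqueue
    A->C: in-degree(C)=2, level(C)>=1
    A->D: in-degree(D)=1, level(D)>=1
  process B: level=1
    B->D: in-degree(D)=0, level(D)=2, enqueue
  process D: level=2
    D->C: in-degree(C)=1, level(C)>=3
    D->E: in-degree(E)=0, level(E)=3, enqueue
  process E: level=3
    E->C: in-degree(C)=0, level(C)=4, enqueue
  process C: level=4
All levels: A:0, B:1, C:4, D:2, E:3
level(E) = 3

Answer: 3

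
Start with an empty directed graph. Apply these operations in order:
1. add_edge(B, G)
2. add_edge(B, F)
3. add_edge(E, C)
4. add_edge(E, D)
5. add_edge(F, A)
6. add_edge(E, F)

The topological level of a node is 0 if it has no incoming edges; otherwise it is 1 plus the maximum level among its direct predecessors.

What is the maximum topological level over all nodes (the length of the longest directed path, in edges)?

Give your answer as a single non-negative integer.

Op 1: add_edge(B, G). Edges now: 1
Op 2: add_edge(B, F). Edges now: 2
Op 3: add_edge(E, C). Edges now: 3
Op 4: add_edge(E, D). Edges now: 4
Op 5: add_edge(F, A). Edges now: 5
Op 6: add_edge(E, F). Edges now: 6
Compute levels (Kahn BFS):
  sources (in-degree 0): B, E
  process B: level=0
    B->F: in-degree(F)=1, level(F)>=1
    B->G: in-degree(G)=0, level(G)=1, enqueue
  process E: level=0
    E->C: in-degree(C)=0, level(C)=1, enqueue
    E->D: in-degree(D)=0, level(D)=1, enqueue
    E->F: in-degree(F)=0, level(F)=1, enqueue
  process G: level=1
  process C: level=1
  process D: level=1
  process F: level=1
    F->A: in-degree(A)=0, level(A)=2, enqueue
  process A: level=2
All levels: A:2, B:0, C:1, D:1, E:0, F:1, G:1
max level = 2

Answer: 2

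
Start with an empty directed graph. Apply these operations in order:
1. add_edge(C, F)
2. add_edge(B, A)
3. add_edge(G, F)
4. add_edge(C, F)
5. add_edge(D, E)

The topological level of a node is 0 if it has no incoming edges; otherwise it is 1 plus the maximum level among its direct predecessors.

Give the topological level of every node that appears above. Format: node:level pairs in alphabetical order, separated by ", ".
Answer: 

Answer: A:1, B:0, C:0, D:0, E:1, F:1, G:0

Derivation:
Op 1: add_edge(C, F). Edges now: 1
Op 2: add_edge(B, A). Edges now: 2
Op 3: add_edge(G, F). Edges now: 3
Op 4: add_edge(C, F) (duplicate, no change). Edges now: 3
Op 5: add_edge(D, E). Edges now: 4
Compute levels (Kahn BFS):
  sources (in-degree 0): B, C, D, G
  process B: level=0
    B->A: in-degree(A)=0, level(A)=1, enqueue
  process C: level=0
    C->F: in-degree(F)=1, level(F)>=1
  process D: level=0
    D->E: in-degree(E)=0, level(E)=1, enqueue
  process G: level=0
    G->F: in-degree(F)=0, level(F)=1, enqueue
  process A: level=1
  process E: level=1
  process F: level=1
All levels: A:1, B:0, C:0, D:0, E:1, F:1, G:0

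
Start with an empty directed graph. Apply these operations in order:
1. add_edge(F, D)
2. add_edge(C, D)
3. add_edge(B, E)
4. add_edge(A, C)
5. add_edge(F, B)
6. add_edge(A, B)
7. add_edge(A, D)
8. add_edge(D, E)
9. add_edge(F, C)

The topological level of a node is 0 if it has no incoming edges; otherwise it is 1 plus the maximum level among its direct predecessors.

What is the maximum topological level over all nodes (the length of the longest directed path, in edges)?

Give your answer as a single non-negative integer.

Answer: 3

Derivation:
Op 1: add_edge(F, D). Edges now: 1
Op 2: add_edge(C, D). Edges now: 2
Op 3: add_edge(B, E). Edges now: 3
Op 4: add_edge(A, C). Edges now: 4
Op 5: add_edge(F, B). Edges now: 5
Op 6: add_edge(A, B). Edges now: 6
Op 7: add_edge(A, D). Edges now: 7
Op 8: add_edge(D, E). Edges now: 8
Op 9: add_edge(F, C). Edges now: 9
Compute levels (Kahn BFS):
  sources (in-degree 0): A, F
  process A: level=0
    A->B: in-degree(B)=1, level(B)>=1
    A->C: in-degree(C)=1, level(C)>=1
    A->D: in-degree(D)=2, level(D)>=1
  process F: level=0
    F->B: in-degree(B)=0, level(B)=1, enqueue
    F->C: in-degree(C)=0, level(C)=1, enqueue
    F->D: in-degree(D)=1, level(D)>=1
  process B: level=1
    B->E: in-degree(E)=1, level(E)>=2
  process C: level=1
    C->D: in-degree(D)=0, level(D)=2, enqueue
  process D: level=2
    D->E: in-degree(E)=0, level(E)=3, enqueue
  process E: level=3
All levels: A:0, B:1, C:1, D:2, E:3, F:0
max level = 3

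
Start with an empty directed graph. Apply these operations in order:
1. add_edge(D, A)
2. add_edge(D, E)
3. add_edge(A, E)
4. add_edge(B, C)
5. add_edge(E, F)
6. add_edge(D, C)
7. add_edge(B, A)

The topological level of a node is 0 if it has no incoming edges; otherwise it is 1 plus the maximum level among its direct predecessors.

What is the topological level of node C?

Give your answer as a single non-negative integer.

Op 1: add_edge(D, A). Edges now: 1
Op 2: add_edge(D, E). Edges now: 2
Op 3: add_edge(A, E). Edges now: 3
Op 4: add_edge(B, C). Edges now: 4
Op 5: add_edge(E, F). Edges now: 5
Op 6: add_edge(D, C). Edges now: 6
Op 7: add_edge(B, A). Edges now: 7
Compute levels (Kahn BFS):
  sources (in-degree 0): B, D
  process B: level=0
    B->A: in-degree(A)=1, level(A)>=1
    B->C: in-degree(C)=1, level(C)>=1
  process D: level=0
    D->A: in-degree(A)=0, level(A)=1, enqueue
    D->C: in-degree(C)=0, level(C)=1, enqueue
    D->E: in-degree(E)=1, level(E)>=1
  process A: level=1
    A->E: in-degree(E)=0, level(E)=2, enqueue
  process C: level=1
  process E: level=2
    E->F: in-degree(F)=0, level(F)=3, enqueue
  process F: level=3
All levels: A:1, B:0, C:1, D:0, E:2, F:3
level(C) = 1

Answer: 1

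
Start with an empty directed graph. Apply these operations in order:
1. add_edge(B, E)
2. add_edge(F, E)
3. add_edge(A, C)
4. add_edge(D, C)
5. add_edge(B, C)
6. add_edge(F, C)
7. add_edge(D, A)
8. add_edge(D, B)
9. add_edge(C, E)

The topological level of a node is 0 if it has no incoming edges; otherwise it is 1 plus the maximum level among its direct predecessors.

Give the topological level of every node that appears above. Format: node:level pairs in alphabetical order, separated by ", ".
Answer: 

Answer: A:1, B:1, C:2, D:0, E:3, F:0

Derivation:
Op 1: add_edge(B, E). Edges now: 1
Op 2: add_edge(F, E). Edges now: 2
Op 3: add_edge(A, C). Edges now: 3
Op 4: add_edge(D, C). Edges now: 4
Op 5: add_edge(B, C). Edges now: 5
Op 6: add_edge(F, C). Edges now: 6
Op 7: add_edge(D, A). Edges now: 7
Op 8: add_edge(D, B). Edges now: 8
Op 9: add_edge(C, E). Edges now: 9
Compute levels (Kahn BFS):
  sources (in-degree 0): D, F
  process D: level=0
    D->A: in-degree(A)=0, level(A)=1, enqueue
    D->B: in-degree(B)=0, level(B)=1, enqueue
    D->C: in-degree(C)=3, level(C)>=1
  process F: level=0
    F->C: in-degree(C)=2, level(C)>=1
    F->E: in-degree(E)=2, level(E)>=1
  process A: level=1
    A->C: in-degree(C)=1, level(C)>=2
  process B: level=1
    B->C: in-degree(C)=0, level(C)=2, enqueue
    B->E: in-degree(E)=1, level(E)>=2
  process C: level=2
    C->E: in-degree(E)=0, level(E)=3, enqueue
  process E: level=3
All levels: A:1, B:1, C:2, D:0, E:3, F:0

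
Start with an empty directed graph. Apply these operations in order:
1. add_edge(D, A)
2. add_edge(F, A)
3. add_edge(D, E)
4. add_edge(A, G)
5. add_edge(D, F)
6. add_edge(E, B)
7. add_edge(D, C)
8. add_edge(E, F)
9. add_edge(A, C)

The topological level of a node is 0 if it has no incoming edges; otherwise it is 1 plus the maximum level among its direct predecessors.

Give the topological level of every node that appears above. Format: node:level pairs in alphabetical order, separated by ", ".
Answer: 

Op 1: add_edge(D, A). Edges now: 1
Op 2: add_edge(F, A). Edges now: 2
Op 3: add_edge(D, E). Edges now: 3
Op 4: add_edge(A, G). Edges now: 4
Op 5: add_edge(D, F). Edges now: 5
Op 6: add_edge(E, B). Edges now: 6
Op 7: add_edge(D, C). Edges now: 7
Op 8: add_edge(E, F). Edges now: 8
Op 9: add_edge(A, C). Edges now: 9
Compute levels (Kahn BFS):
  sources (in-degree 0): D
  process D: level=0
    D->A: in-degree(A)=1, level(A)>=1
    D->C: in-degree(C)=1, level(C)>=1
    D->E: in-degree(E)=0, level(E)=1, enqueue
    D->F: in-degree(F)=1, level(F)>=1
  process E: level=1
    E->B: in-degree(B)=0, level(B)=2, enqueue
    E->F: in-degree(F)=0, level(F)=2, enqueue
  process B: level=2
  process F: level=2
    F->A: in-degree(A)=0, level(A)=3, enqueue
  process A: level=3
    A->C: in-degree(C)=0, level(C)=4, enqueue
    A->G: in-degree(G)=0, level(G)=4, enqueue
  process C: level=4
  process G: level=4
All levels: A:3, B:2, C:4, D:0, E:1, F:2, G:4

Answer: A:3, B:2, C:4, D:0, E:1, F:2, G:4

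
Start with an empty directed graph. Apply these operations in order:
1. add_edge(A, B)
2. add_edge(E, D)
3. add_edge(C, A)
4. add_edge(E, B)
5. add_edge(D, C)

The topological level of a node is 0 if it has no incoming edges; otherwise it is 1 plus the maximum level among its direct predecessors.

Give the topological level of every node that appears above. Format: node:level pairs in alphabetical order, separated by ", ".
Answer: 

Answer: A:3, B:4, C:2, D:1, E:0

Derivation:
Op 1: add_edge(A, B). Edges now: 1
Op 2: add_edge(E, D). Edges now: 2
Op 3: add_edge(C, A). Edges now: 3
Op 4: add_edge(E, B). Edges now: 4
Op 5: add_edge(D, C). Edges now: 5
Compute levels (Kahn BFS):
  sources (in-degree 0): E
  process E: level=0
    E->B: in-degree(B)=1, level(B)>=1
    E->D: in-degree(D)=0, level(D)=1, enqueue
  process D: level=1
    D->C: in-degree(C)=0, level(C)=2, enqueue
  process C: level=2
    C->A: in-degree(A)=0, level(A)=3, enqueue
  process A: level=3
    A->B: in-degree(B)=0, level(B)=4, enqueue
  process B: level=4
All levels: A:3, B:4, C:2, D:1, E:0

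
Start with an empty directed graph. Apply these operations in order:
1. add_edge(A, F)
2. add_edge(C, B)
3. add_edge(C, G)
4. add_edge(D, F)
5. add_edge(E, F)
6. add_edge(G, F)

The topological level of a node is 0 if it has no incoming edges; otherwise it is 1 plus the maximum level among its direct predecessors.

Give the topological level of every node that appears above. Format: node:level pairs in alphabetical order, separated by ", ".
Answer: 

Op 1: add_edge(A, F). Edges now: 1
Op 2: add_edge(C, B). Edges now: 2
Op 3: add_edge(C, G). Edges now: 3
Op 4: add_edge(D, F). Edges now: 4
Op 5: add_edge(E, F). Edges now: 5
Op 6: add_edge(G, F). Edges now: 6
Compute levels (Kahn BFS):
  sources (in-degree 0): A, C, D, E
  process A: level=0
    A->F: in-degree(F)=3, level(F)>=1
  process C: level=0
    C->B: in-degree(B)=0, level(B)=1, enqueue
    C->G: in-degree(G)=0, level(G)=1, enqueue
  process D: level=0
    D->F: in-degree(F)=2, level(F)>=1
  process E: level=0
    E->F: in-degree(F)=1, level(F)>=1
  process B: level=1
  process G: level=1
    G->F: in-degree(F)=0, level(F)=2, enqueue
  process F: level=2
All levels: A:0, B:1, C:0, D:0, E:0, F:2, G:1

Answer: A:0, B:1, C:0, D:0, E:0, F:2, G:1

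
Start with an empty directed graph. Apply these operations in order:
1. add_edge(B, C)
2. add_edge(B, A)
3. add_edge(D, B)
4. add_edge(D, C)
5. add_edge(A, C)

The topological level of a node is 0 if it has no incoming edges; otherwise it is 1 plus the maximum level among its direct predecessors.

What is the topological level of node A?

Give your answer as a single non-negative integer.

Answer: 2

Derivation:
Op 1: add_edge(B, C). Edges now: 1
Op 2: add_edge(B, A). Edges now: 2
Op 3: add_edge(D, B). Edges now: 3
Op 4: add_edge(D, C). Edges now: 4
Op 5: add_edge(A, C). Edges now: 5
Compute levels (Kahn BFS):
  sources (in-degree 0): D
  process D: level=0
    D->B: in-degree(B)=0, level(B)=1, enqueue
    D->C: in-degree(C)=2, level(C)>=1
  process B: level=1
    B->A: in-degree(A)=0, level(A)=2, enqueue
    B->C: in-degree(C)=1, level(C)>=2
  process A: level=2
    A->C: in-degree(C)=0, level(C)=3, enqueue
  process C: level=3
All levels: A:2, B:1, C:3, D:0
level(A) = 2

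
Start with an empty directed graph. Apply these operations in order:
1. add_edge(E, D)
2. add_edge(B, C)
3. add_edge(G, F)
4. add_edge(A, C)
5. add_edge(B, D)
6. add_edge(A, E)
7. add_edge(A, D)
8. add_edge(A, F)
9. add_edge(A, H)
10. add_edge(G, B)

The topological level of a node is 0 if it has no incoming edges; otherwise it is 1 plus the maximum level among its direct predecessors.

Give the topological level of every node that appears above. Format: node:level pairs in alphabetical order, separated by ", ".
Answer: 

Op 1: add_edge(E, D). Edges now: 1
Op 2: add_edge(B, C). Edges now: 2
Op 3: add_edge(G, F). Edges now: 3
Op 4: add_edge(A, C). Edges now: 4
Op 5: add_edge(B, D). Edges now: 5
Op 6: add_edge(A, E). Edges now: 6
Op 7: add_edge(A, D). Edges now: 7
Op 8: add_edge(A, F). Edges now: 8
Op 9: add_edge(A, H). Edges now: 9
Op 10: add_edge(G, B). Edges now: 10
Compute levels (Kahn BFS):
  sources (in-degree 0): A, G
  process A: level=0
    A->C: in-degree(C)=1, level(C)>=1
    A->D: in-degree(D)=2, level(D)>=1
    A->E: in-degree(E)=0, level(E)=1, enqueue
    A->F: in-degree(F)=1, level(F)>=1
    A->H: in-degree(H)=0, level(H)=1, enqueue
  process G: level=0
    G->B: in-degree(B)=0, level(B)=1, enqueue
    G->F: in-degree(F)=0, level(F)=1, enqueue
  process E: level=1
    E->D: in-degree(D)=1, level(D)>=2
  process H: level=1
  process B: level=1
    B->C: in-degree(C)=0, level(C)=2, enqueue
    B->D: in-degree(D)=0, level(D)=2, enqueue
  process F: level=1
  process C: level=2
  process D: level=2
All levels: A:0, B:1, C:2, D:2, E:1, F:1, G:0, H:1

Answer: A:0, B:1, C:2, D:2, E:1, F:1, G:0, H:1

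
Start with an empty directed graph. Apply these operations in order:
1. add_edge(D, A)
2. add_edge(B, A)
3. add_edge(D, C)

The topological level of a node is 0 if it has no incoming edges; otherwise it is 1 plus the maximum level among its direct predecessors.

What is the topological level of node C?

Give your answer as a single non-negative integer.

Op 1: add_edge(D, A). Edges now: 1
Op 2: add_edge(B, A). Edges now: 2
Op 3: add_edge(D, C). Edges now: 3
Compute levels (Kahn BFS):
  sources (in-degree 0): B, D
  process B: level=0
    B->A: in-degree(A)=1, level(A)>=1
  process D: level=0
    D->A: in-degree(A)=0, level(A)=1, enqueue
    D->C: in-degree(C)=0, level(C)=1, enqueue
  process A: level=1
  process C: level=1
All levels: A:1, B:0, C:1, D:0
level(C) = 1

Answer: 1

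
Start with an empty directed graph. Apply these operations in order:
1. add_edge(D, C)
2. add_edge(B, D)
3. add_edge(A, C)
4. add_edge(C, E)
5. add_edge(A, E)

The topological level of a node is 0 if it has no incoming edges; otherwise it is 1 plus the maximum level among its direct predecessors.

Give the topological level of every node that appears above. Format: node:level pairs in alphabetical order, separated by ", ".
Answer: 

Op 1: add_edge(D, C). Edges now: 1
Op 2: add_edge(B, D). Edges now: 2
Op 3: add_edge(A, C). Edges now: 3
Op 4: add_edge(C, E). Edges now: 4
Op 5: add_edge(A, E). Edges now: 5
Compute levels (Kahn BFS):
  sources (in-degree 0): A, B
  process A: level=0
    A->C: in-degree(C)=1, level(C)>=1
    A->E: in-degree(E)=1, level(E)>=1
  process B: level=0
    B->D: in-degree(D)=0, level(D)=1, enqueue
  process D: level=1
    D->C: in-degree(C)=0, level(C)=2, enqueue
  process C: level=2
    C->E: in-degree(E)=0, level(E)=3, enqueue
  process E: level=3
All levels: A:0, B:0, C:2, D:1, E:3

Answer: A:0, B:0, C:2, D:1, E:3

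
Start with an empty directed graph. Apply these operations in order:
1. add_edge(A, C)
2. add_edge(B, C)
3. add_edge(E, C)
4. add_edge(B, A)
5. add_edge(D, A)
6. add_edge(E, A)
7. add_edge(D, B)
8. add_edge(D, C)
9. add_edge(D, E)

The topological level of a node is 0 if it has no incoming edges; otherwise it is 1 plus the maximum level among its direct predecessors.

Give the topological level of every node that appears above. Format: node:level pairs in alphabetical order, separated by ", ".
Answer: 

Answer: A:2, B:1, C:3, D:0, E:1

Derivation:
Op 1: add_edge(A, C). Edges now: 1
Op 2: add_edge(B, C). Edges now: 2
Op 3: add_edge(E, C). Edges now: 3
Op 4: add_edge(B, A). Edges now: 4
Op 5: add_edge(D, A). Edges now: 5
Op 6: add_edge(E, A). Edges now: 6
Op 7: add_edge(D, B). Edges now: 7
Op 8: add_edge(D, C). Edges now: 8
Op 9: add_edge(D, E). Edges now: 9
Compute levels (Kahn BFS):
  sources (in-degree 0): D
  process D: level=0
    D->A: in-degree(A)=2, level(A)>=1
    D->B: in-degree(B)=0, level(B)=1, enqueue
    D->C: in-degree(C)=3, level(C)>=1
    D->E: in-degree(E)=0, level(E)=1, enqueue
  process B: level=1
    B->A: in-degree(A)=1, level(A)>=2
    B->C: in-degree(C)=2, level(C)>=2
  process E: level=1
    E->A: in-degree(A)=0, level(A)=2, enqueue
    E->C: in-degree(C)=1, level(C)>=2
  process A: level=2
    A->C: in-degree(C)=0, level(C)=3, enqueue
  process C: level=3
All levels: A:2, B:1, C:3, D:0, E:1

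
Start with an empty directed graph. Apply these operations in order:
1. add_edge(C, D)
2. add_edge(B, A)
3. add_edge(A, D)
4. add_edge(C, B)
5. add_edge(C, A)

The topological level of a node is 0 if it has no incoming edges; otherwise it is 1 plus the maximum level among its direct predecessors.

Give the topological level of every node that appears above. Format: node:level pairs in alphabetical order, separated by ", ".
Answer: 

Op 1: add_edge(C, D). Edges now: 1
Op 2: add_edge(B, A). Edges now: 2
Op 3: add_edge(A, D). Edges now: 3
Op 4: add_edge(C, B). Edges now: 4
Op 5: add_edge(C, A). Edges now: 5
Compute levels (Kahn BFS):
  sources (in-degree 0): C
  process C: level=0
    C->A: in-degree(A)=1, level(A)>=1
    C->B: in-degree(B)=0, level(B)=1, enqueue
    C->D: in-degree(D)=1, level(D)>=1
  process B: level=1
    B->A: in-degree(A)=0, level(A)=2, enqueue
  process A: level=2
    A->D: in-degree(D)=0, level(D)=3, enqueue
  process D: level=3
All levels: A:2, B:1, C:0, D:3

Answer: A:2, B:1, C:0, D:3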